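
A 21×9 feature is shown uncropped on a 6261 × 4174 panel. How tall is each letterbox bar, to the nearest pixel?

21×9 is wider than 3×2, so it spans the full width.
Content height = 6261 × 9/21 ≈ 2683.29 px.
Leftover height: 4174 − 2683.29 = 1490.71 px → 745.36 each side.

745 px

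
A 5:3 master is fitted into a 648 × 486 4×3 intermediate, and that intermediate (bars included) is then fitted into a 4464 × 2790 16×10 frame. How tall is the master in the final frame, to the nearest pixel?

2232 px

First fit — 5:3 into 648×486 spans the width: 648.00 × 388.80.
4×3 in 4464×2790: fills the height, so the intermediate becomes 3720.00 × 2790.00 — a scale of ×5.7407.
So the master's height is 388.80 × 5.7407 ≈ 2232.00.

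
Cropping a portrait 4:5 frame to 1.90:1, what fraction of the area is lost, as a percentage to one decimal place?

57.9%

1.90:1 is wider than portrait 4:5, so the crop keeps the full width and trims the height.
(0.800)/(1.900) ≈ 0.421 of the area survives, leaving 57.89% discarded.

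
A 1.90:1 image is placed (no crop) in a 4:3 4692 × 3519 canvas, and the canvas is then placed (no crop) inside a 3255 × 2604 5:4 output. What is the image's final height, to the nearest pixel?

1713 px

First fit — 1.90:1 into 4692×3519 spans the width: 4692.00 × 2469.47.
Second fit — the 4:3 canvas into 3255×2604 spans the width: 3255.00 × 2441.25 (×0.6937 from 4692×3519).
So the image's height is 2469.47 × 0.6937 ≈ 1713.16.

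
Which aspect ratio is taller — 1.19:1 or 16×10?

1.19:1

1.19 and 16×10 = 1.6; 1.6 > 1.19. The smaller width-to-height ratio is the taller frame.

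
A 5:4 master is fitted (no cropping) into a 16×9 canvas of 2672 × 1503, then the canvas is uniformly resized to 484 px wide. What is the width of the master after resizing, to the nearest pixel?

340 px

At 2672×1503 the master is height-limited, so width = 1503 × 5/4 ≈ 1878.75 px.
Scaling 2672 → 484 is ×0.1811, so the width becomes 1878.75 × 0.1811 ≈ 340.31 px.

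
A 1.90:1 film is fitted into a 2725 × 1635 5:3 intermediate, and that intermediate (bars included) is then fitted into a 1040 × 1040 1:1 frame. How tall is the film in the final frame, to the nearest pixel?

547 px

Inside the 2725×1635 canvas the film is width-limited at 2725.00 × 1434.21.
5:3 in 1040×1040: fills the width, so the intermediate becomes 1040.00 × 624.00 — a scale of ×0.3817.
So the film's height is 1434.21 × 0.3817 ≈ 547.37.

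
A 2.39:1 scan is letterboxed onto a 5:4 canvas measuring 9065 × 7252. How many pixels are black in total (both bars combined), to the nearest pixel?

2.39:1 (2.390) > 5:4 (1.250), so the scan fills the width.
That makes the image 3792.8870 px tall (9065 / 2.390).
Black = 7252 − 3792.8870 = 3459.1130 px.
Across the 9065-px span: 3459.1130 × 9065 ≈ 31356859 px.

31356859 pixels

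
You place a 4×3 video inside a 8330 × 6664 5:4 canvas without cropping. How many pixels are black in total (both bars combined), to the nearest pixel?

Since 1.333 > 1.250, the video is width-limited.
Content height = 8330 × 3/4 ≈ 6247.5000 px.
6664 − 6247.5000 = 416.5000 px of bars.
Across the 8330-px span: 416.5000 × 8330 ≈ 3469445 px.

3469445 pixels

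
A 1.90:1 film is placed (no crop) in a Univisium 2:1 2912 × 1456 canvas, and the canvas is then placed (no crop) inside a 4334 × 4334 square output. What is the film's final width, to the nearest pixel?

4117 px

1.90:1 in 2912×1456: fills the height, so the film is 2766.40 × 1456.00.
The Univisium 2:1 canvas is width-limited in 4334×4334, giving 4334.00 × 2167.00; scale factor 1.4883.
The film scales with it: width 2766.40 × 1.4883 ≈ 4117.30.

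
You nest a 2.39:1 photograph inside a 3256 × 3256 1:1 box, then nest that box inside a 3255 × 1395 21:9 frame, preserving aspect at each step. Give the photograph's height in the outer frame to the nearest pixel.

584 px

Inside the 3256×3256 canvas the photograph is width-limited at 3256.00 × 1362.34.
Second fit — the 1:1 canvas into 3255×1395 spans the height: 1395.00 × 1395.00 (×0.4284 from 3256×3256).
Applying the same ×0.4284: 1362.34 → 583.68.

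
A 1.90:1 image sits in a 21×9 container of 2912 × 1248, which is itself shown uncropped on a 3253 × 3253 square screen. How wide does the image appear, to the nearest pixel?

First fit — 1.90:1 into 2912×1248 spans the height: 2371.20 × 1248.00.
The 21×9 canvas is width-limited in 3253×3253, giving 3253.00 × 1394.14; scale factor 1.1171.
So the image's width is 2371.20 × 1.1171 ≈ 2648.87.

2649 px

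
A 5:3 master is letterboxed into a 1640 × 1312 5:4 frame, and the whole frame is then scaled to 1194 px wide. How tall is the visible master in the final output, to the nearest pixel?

716 px

At 1640×1312 the master is width-limited, so height = 1640 × 3/5 ≈ 984.00 px.
Scaling 1640 → 1194 is ×0.7280, so the height becomes 984.00 × 0.7280 ≈ 716.40 px.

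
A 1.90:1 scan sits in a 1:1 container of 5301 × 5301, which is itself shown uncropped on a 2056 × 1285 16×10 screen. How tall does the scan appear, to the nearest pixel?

First fit — 1.90:1 into 5301×5301 spans the width: 5301.00 × 2790.00.
1:1 in 2056×1285: fills the height, so the intermediate becomes 1285.00 × 1285.00 — a scale of ×0.2424.
The scan scales with it: height 2790.00 × 0.2424 ≈ 676.32.

676 px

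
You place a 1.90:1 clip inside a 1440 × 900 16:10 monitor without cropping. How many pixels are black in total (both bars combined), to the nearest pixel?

204632 pixels

1.90:1 is wider than 16:10, so it spans the full width.
That makes the image 757.8947 px tall (1440 / 1.900).
Black = 900 − 757.8947 = 142.1053 px.
Bar area = 142.1053 × 1440 ≈ 204632 px.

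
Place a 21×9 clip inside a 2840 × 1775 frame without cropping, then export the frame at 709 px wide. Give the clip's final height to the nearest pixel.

Fitted into 2840×1775, the clip spans the width; its height is 2840 × 9/21 ≈ 1217.14 px.
Resizing to 709 px wide multiplies everything by 0.2496: 1217.14 → 303.86 px.

304 px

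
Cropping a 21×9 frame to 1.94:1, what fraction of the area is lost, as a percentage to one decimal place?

16.9%

The height stays; only width is cut (since 1.94:1 is narrower than 21×9).
Area ratio = (1.940)/(2.333) = 83.14%; the remaining 16.86% is cropped out.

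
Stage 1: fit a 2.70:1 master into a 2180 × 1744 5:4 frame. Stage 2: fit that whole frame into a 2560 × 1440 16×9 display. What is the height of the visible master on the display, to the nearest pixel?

First fit — 2.70:1 into 2180×1744 spans the width: 2180.00 × 807.41.
Second fit — the 5:4 canvas into 2560×1440 spans the height: 1800.00 × 1440.00 (×0.8257 from 2180×1744).
Applying the same ×0.8257: 807.41 → 666.67.

667 px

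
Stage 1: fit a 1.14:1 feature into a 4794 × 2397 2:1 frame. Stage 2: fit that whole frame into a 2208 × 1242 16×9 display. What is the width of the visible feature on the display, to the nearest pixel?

Inside the 4794×2397 canvas the feature is height-limited at 2732.58 × 2397.00.
Second fit — the 2:1 canvas into 2208×1242 spans the width: 2208.00 × 1104.00 (×0.4606 from 4794×2397).
Applying the same ×0.4606: 2732.58 → 1258.56.

1259 px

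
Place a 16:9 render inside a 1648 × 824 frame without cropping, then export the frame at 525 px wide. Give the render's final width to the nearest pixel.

Fitted into 1648×824, the render spans the height; its width is 824 × 16/9 ≈ 1464.89 px.
The frame scales by 525/1648 = 0.3186; 1464.89 × 0.3186 ≈ 466.67 px.

467 px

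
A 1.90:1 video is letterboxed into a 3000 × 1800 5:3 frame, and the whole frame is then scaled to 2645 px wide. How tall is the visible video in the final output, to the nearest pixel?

1392 px

In the 3000×1800 frame the video fills the width: height = 3000 / 1.900 ≈ 1578.95 px.
Scaling 3000 → 2645 is ×0.8817, so the height becomes 1578.95 × 0.8817 ≈ 1392.11 px.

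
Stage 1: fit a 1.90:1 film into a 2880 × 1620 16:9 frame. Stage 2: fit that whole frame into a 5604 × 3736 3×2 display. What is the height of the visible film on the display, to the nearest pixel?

2949 px

First fit — 1.90:1 into 2880×1620 spans the width: 2880.00 × 1515.79.
Second fit — the 16:9 canvas into 5604×3736 spans the width: 5604.00 × 3152.25 (×1.9458 from 2880×1620).
The film scales with it: height 1515.79 × 1.9458 ≈ 2949.47.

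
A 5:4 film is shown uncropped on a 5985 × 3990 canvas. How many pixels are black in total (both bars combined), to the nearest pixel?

5:4 is narrower than 3×2, so it spans the full height.
That makes the image 4987.5000 px wide (3990 × 5/4).
Black = 5985 − 4987.5000 = 997.5000 px.
Across the 3990-px span: 997.5000 × 3990 ≈ 3980025 px.

3980025 pixels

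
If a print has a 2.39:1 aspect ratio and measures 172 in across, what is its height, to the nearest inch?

72 in

Height = 172 / 2.390 = 71.97.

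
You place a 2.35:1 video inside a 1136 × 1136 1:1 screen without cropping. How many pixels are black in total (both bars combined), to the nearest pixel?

741349 pixels

2.35:1 (2.350) > 1:1 (1.000), so the video fills the width.
The video is 1136 / 2.350 ≈ 483.4043 px tall.
Leftover height: 1136 − 483.4043 = 652.5957 px.
Bar area = 652.5957 × 1136 ≈ 741349 px.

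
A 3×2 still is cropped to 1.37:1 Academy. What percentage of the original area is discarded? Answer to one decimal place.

8.7%

1.37:1 Academy is narrower than 3×2, so the crop keeps the full height and trims the width.
(1.370)/(1.500) ≈ 0.913 of the area survives, leaving 8.67% discarded.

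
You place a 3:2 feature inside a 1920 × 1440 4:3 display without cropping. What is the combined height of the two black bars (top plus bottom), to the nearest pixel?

Since 1.500 > 1.333, the feature is width-limited.
That makes the image 1280.00 px tall (1920 × 2/3).
1440 − 1280.00 = 160.00 px of bars.

160 px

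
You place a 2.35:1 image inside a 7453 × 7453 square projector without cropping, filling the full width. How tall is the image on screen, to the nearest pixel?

That makes the image 3171.49 px tall (7453 / 2.350).

3171 px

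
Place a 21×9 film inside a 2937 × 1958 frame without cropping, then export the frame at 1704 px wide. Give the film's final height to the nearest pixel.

Fitted into 2937×1958, the film spans the width; its height is 2937 × 9/21 ≈ 1258.71 px.
Resizing to 1704 px wide multiplies everything by 0.5802: 1258.71 → 730.29 px.

730 px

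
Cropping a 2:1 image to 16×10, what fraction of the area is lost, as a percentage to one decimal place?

20.0%

Going from 2:1 to 16×10 means cutting width while keeping height.
Fraction kept = (1.600)/(2.000) ≈ 80.00%, so 20.00% is lost.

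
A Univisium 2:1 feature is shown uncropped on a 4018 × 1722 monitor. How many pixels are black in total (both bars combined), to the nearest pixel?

Univisium 2:1 (2.000) < 21×9 (2.333), so the feature fills the height.
The feature is 1722 × 2/1 ≈ 3444.0000 px wide.
4018 − 3444.0000 = 574.0000 px of bars.
Bar area = 574.0000 × 1722 ≈ 988428 px.

988428 pixels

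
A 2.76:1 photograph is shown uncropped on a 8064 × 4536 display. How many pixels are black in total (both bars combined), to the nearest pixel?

13017400 pixels

2.76:1 (2.760) > 16×9 (1.778), so the photograph fills the width.
That makes the image 2921.7391 px tall (8064 / 2.760).
Black = 4536 − 2921.7391 = 1614.2609 px.
Across the 8064-px span: 1614.2609 × 8064 ≈ 13017400 px.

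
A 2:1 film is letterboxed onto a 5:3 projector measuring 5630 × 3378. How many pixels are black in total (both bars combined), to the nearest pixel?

2:1 (2.000) > 5:3 (1.667), so the film fills the width.
The film is 5630 × 1/2 ≈ 2815.0000 px tall.
Black = 3378 − 2815.0000 = 563.0000 px.
Bar area = 563.0000 × 5630 ≈ 3169690 px.

3169690 pixels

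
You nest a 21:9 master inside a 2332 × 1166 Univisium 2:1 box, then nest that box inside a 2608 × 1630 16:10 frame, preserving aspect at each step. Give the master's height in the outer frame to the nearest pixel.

1118 px

Inside the 2332×1166 canvas the master is width-limited at 2332.00 × 999.43.
The Univisium 2:1 canvas is width-limited in 2608×1630, giving 2608.00 × 1304.00; scale factor 1.1184.
Applying the same ×1.1184: 999.43 → 1117.71.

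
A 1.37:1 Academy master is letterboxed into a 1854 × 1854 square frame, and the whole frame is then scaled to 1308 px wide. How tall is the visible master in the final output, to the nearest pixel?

955 px

Fitted into 1854×1854, the master spans the width; its height is 1854 / 1.370 ≈ 1353.28 px.
Scaling 1854 → 1308 is ×0.7055, so the height becomes 1353.28 × 0.7055 ≈ 954.74 px.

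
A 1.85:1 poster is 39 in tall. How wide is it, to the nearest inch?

72 in

At 1.85:1, 39 × 1.850 ≈ 72.15.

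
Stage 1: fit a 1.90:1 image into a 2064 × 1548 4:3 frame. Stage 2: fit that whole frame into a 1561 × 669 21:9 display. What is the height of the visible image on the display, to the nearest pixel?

1.90:1 in 2064×1548: fills the width, so the image is 2064.00 × 1086.32.
The 4:3 canvas is height-limited in 1561×669, giving 892.00 × 669.00; scale factor 0.4322.
Applying the same ×0.4322: 1086.32 → 469.47.

469 px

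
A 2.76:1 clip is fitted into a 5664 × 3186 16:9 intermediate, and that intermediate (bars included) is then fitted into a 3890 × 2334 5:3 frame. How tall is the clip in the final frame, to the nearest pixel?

First fit — 2.76:1 into 5664×3186 spans the width: 5664.00 × 2052.17.
Second fit — the 16:9 canvas into 3890×2334 spans the width: 3890.00 × 2188.12 (×0.6868 from 5664×3186).
Applying the same ×0.6868: 2052.17 → 1409.42.

1409 px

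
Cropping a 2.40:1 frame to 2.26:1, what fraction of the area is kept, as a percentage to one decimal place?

94.2%

The height stays; only width is cut (since 2.26:1 is narrower than 2.40:1).
Area ratio = (2.260)/(2.400) = 94.17% retained.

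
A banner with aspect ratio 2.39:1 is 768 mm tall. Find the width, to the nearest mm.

1836 mm

768 × 2.390 = 1835.52.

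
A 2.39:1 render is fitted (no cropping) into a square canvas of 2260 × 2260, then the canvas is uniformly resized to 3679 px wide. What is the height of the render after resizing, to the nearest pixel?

In the 2260×2260 frame the render fills the width: height = 2260 / 2.390 ≈ 945.61 px.
Scaling 2260 → 3679 is ×1.6279, so the height becomes 945.61 × 1.6279 ≈ 1539.33 px.

1539 px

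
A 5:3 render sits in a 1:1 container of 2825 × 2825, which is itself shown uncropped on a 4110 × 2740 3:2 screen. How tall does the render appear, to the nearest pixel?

5:3 in 2825×2825: fills the width, so the render is 2825.00 × 1695.00.
Second fit — the 1:1 canvas into 4110×2740 spans the height: 2740.00 × 2740.00 (×0.9699 from 2825×2825).
Applying the same ×0.9699: 1695.00 → 1644.00.

1644 px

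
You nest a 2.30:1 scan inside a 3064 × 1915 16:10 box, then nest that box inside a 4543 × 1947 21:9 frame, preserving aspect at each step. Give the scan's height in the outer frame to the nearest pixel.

1354 px

2.30:1 in 3064×1915: fills the width, so the scan is 3064.00 × 1332.17.
16:10 in 4543×1947: fills the height, so the intermediate becomes 3115.20 × 1947.00 — a scale of ×1.0167.
So the scan's height is 1332.17 × 1.0167 ≈ 1354.43.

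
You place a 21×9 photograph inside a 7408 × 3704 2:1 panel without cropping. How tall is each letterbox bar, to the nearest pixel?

Since 2.333 > 2.000, the photograph is width-limited.
The photograph is 7408 × 9/21 ≈ 3174.86 px tall.
3704 − 3174.86 = 529.14 px of bars (264.57 each).

265 px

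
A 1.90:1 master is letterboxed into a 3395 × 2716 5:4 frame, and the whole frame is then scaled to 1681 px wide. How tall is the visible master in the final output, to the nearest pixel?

885 px

Fitted into 3395×2716, the master spans the width; its height is 3395 / 1.900 ≈ 1786.84 px.
Scaling 3395 → 1681 is ×0.4951, so the height becomes 1786.84 × 0.4951 ≈ 884.74 px.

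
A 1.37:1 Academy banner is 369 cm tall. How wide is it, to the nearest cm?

At 1.37:1 Academy, 369 × 1.370 ≈ 505.53.

506 cm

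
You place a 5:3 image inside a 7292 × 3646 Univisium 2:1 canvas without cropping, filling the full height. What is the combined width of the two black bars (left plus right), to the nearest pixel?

1215 px

The image is 3646 × 5/3 ≈ 6076.67 px wide.
Black = 7292 − 6076.67 = 1215.33 px.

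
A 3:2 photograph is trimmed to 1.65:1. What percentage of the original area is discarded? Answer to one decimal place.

9.1%

1.65:1 is wider than 3:2, so the crop keeps the full width and trims the height.
Fraction kept = (1.500)/(1.650) ≈ 90.91%, so 9.09% is lost.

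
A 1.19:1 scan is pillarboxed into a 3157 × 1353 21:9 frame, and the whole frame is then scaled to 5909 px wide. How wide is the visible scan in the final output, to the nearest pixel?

3014 px

At 3157×1353 the scan is height-limited, so width = 1353 × 1.190 ≈ 1610.07 px.
Scaling 3157 → 5909 is ×1.8717, so the width becomes 1610.07 × 1.8717 ≈ 3013.59 px.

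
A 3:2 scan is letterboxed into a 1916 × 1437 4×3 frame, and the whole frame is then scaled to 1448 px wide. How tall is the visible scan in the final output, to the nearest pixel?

965 px

Fitted into 1916×1437, the scan spans the width; its height is 1916 × 2/3 ≈ 1277.33 px.
Scaling 1916 → 1448 is ×0.7557, so the height becomes 1277.33 × 0.7557 ≈ 965.33 px.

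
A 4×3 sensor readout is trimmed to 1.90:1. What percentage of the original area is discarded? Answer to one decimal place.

1.90:1 is wider than 4×3, so the crop keeps the full width and trims the height.
(1.333)/(1.900) ≈ 0.702 of the area survives, leaving 29.82% discarded.

29.8%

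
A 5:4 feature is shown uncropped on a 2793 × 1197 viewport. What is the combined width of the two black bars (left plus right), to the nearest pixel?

1297 px

5:4 is narrower than 21:9, so it spans the full height.
Content width = 1197 × 5/4 ≈ 1496.25 px.
2793 − 1496.25 = 1296.75 px of bars.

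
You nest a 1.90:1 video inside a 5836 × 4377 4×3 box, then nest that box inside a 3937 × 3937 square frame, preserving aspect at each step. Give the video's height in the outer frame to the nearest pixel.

Inside the 5836×4377 canvas the video is width-limited at 5836.00 × 3071.58.
4×3 in 3937×3937: fills the width, so the intermediate becomes 3937.00 × 2952.75 — a scale of ×0.6746.
Applying the same ×0.6746: 3071.58 → 2072.11.

2072 px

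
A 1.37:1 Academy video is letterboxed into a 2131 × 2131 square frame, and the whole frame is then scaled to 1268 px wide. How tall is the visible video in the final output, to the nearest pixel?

926 px

Fitted into 2131×2131, the video spans the width; its height is 2131 / 1.370 ≈ 1555.47 px.
Scaling 2131 → 1268 is ×0.5950, so the height becomes 1555.47 × 0.5950 ≈ 925.55 px.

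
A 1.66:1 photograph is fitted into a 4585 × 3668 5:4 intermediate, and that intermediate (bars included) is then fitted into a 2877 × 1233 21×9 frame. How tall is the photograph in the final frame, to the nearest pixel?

First fit — 1.66:1 into 4585×3668 spans the width: 4585.00 × 2762.05.
Second fit — the 5:4 canvas into 2877×1233 spans the height: 1541.25 × 1233.00 (×0.3362 from 4585×3668).
Applying the same ×0.3362: 2762.05 → 928.46.

928 px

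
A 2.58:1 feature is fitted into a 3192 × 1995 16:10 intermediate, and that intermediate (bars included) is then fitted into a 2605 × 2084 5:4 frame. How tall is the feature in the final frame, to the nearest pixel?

First fit — 2.58:1 into 3192×1995 spans the width: 3192.00 × 1237.21.
Second fit — the 16:10 canvas into 2605×2084 spans the width: 2605.00 × 1628.12 (×0.8161 from 3192×1995).
The feature scales with it: height 1237.21 × 0.8161 ≈ 1009.69.

1010 px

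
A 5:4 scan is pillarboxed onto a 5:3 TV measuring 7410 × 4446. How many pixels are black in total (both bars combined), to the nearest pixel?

5:4 (1.250) < 5:3 (1.667), so the scan fills the height.
The scan is 4446 × 5/4 ≈ 5557.5000 px wide.
7410 − 5557.5000 = 1852.5000 px of bars.
Bar area = 1852.5000 × 4446 ≈ 8236215 px.

8236215 pixels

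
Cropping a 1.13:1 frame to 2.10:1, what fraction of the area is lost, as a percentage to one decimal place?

The width stays; only height is cut (since 2.10:1 is wider than 1.13:1).
Area ratio = (1.130)/(2.100) = 53.81%; the remaining 46.19% is cropped out.

46.2%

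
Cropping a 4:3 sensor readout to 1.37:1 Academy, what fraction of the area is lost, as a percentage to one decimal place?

2.7%

1.37:1 Academy is wider than 4:3, so the crop keeps the full width and trims the height.
(1.333)/(1.370) ≈ 0.973 of the area survives, leaving 2.68% discarded.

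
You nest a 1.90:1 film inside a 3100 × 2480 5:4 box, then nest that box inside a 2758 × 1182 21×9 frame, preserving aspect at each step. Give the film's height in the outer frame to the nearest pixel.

1.90:1 in 3100×2480: fills the width, so the film is 3100.00 × 1631.58.
5:4 in 2758×1182: fills the height, so the intermediate becomes 1477.50 × 1182.00 — a scale of ×0.4766.
Applying the same ×0.4766: 1631.58 → 777.63.

778 px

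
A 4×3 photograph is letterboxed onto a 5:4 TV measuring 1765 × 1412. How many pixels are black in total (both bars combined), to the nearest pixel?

4×3 (1.333) > 5:4 (1.250), so the photograph fills the width.
Content height = 1765 × 3/4 ≈ 1323.7500 px.
Leftover height: 1412 − 1323.7500 = 88.2500 px.
Bar area = 88.2500 × 1765 ≈ 155761 px.

155761 pixels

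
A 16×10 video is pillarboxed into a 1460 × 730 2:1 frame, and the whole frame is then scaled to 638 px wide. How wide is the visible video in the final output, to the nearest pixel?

Fitted into 1460×730, the video spans the height; its width is 730 × 16/10 ≈ 1168.00 px.
Scaling 1460 → 638 is ×0.4370, so the width becomes 1168.00 × 0.4370 ≈ 510.40 px.

510 px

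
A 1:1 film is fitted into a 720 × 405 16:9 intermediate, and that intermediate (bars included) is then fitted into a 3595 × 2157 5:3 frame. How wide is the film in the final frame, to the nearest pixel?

Inside the 720×405 canvas the film is height-limited at 405.00 × 405.00.
The 16:9 canvas is width-limited in 3595×2157, giving 3595.00 × 2022.19; scale factor 4.9931.
Applying the same ×4.9931: 405.00 → 2022.19.

2022 px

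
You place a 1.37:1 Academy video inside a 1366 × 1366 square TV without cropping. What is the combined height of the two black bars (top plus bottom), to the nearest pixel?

369 px

1.37:1 Academy (1.370) > square (1.000), so the video fills the width.
The video is 1366 / 1.370 ≈ 997.08 px tall.
1366 − 997.08 = 368.92 px of bars.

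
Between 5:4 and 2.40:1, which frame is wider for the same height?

2.40:1

5:4 = 1.25 and 2.4; 2.4 > 1.25.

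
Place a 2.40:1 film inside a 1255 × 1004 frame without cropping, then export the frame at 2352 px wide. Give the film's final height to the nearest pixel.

980 px

Fitted into 1255×1004, the film spans the width; its height is 1255 / 2.400 ≈ 522.92 px.
The frame scales by 2352/1255 = 1.8741; 522.92 × 1.8741 ≈ 980.00 px.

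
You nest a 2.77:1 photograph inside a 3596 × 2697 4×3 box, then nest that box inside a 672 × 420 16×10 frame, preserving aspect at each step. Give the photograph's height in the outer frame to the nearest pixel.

Inside the 3596×2697 canvas the photograph is width-limited at 3596.00 × 1298.19.
4×3 in 672×420: fills the height, so the intermediate becomes 560.00 × 420.00 — a scale of ×0.1557.
Applying the same ×0.1557: 1298.19 → 202.17.

202 px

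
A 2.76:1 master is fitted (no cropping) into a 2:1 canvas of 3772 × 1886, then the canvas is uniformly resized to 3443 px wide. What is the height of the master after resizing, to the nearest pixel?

Fitted into 3772×1886, the master spans the width; its height is 3772 / 2.760 ≈ 1366.67 px.
Scaling 3772 → 3443 is ×0.9128, so the height becomes 1366.67 × 0.9128 ≈ 1247.46 px.

1247 px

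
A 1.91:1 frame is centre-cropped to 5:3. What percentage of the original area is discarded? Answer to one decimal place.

12.7%

The height stays; only width is cut (since 5:3 is narrower than 1.91:1).
(1.667)/(1.910) ≈ 0.873 of the area survives, leaving 12.74% discarded.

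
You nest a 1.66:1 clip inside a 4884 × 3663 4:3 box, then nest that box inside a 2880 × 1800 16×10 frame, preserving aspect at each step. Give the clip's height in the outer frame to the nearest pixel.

1446 px

First fit — 1.66:1 into 4884×3663 spans the width: 4884.00 × 2942.17.
Second fit — the 4:3 canvas into 2880×1800 spans the height: 2400.00 × 1800.00 (×0.4914 from 4884×3663).
The clip scales with it: height 2942.17 × 0.4914 ≈ 1445.78.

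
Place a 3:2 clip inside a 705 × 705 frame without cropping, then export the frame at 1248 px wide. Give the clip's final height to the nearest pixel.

Fitted into 705×705, the clip spans the width; its height is 705 × 2/3 ≈ 470.00 px.
Scaling 705 → 1248 is ×1.7702, so the height becomes 470.00 × 1.7702 ≈ 832.00 px.

832 px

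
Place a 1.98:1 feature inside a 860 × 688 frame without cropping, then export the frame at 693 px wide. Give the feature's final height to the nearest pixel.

350 px

Fitted into 860×688, the feature spans the width; its height is 860 / 1.980 ≈ 434.34 px.
Resizing to 693 px wide multiplies everything by 0.8058: 434.34 → 350.00 px.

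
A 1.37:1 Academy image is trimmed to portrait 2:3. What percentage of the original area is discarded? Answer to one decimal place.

51.3%

The height stays; only width is cut (since portrait 2:3 is narrower than 1.37:1 Academy).
Area ratio = (0.667)/(1.370) = 48.66%; the remaining 51.34% is cropped out.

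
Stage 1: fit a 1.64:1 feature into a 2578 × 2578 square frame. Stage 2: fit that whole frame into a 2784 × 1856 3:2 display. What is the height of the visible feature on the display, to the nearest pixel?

1132 px

First fit — 1.64:1 into 2578×2578 spans the width: 2578.00 × 1571.95.
The square canvas is height-limited in 2784×1856, giving 1856.00 × 1856.00; scale factor 0.7199.
Applying the same ×0.7199: 1571.95 → 1131.71.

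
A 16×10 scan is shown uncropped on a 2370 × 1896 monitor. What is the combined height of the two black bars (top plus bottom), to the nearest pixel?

415 px

16×10 (1.600) > 5:4 (1.250), so the scan fills the width.
The scan is 2370 × 10/16 ≈ 1481.25 px tall.
1896 − 1481.25 = 414.75 px of bars.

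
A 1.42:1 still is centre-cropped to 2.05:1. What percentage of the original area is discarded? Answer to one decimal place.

The width stays; only height is cut (since 2.05:1 is wider than 1.42:1).
(1.420)/(2.050) ≈ 0.693 of the area survives, leaving 30.73% discarded.

30.7%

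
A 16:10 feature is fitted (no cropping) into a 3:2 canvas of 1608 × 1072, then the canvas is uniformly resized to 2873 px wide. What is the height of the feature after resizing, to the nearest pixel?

1796 px

In the 1608×1072 frame the feature fills the width: height = 1608 × 10/16 ≈ 1005.00 px.
The frame scales by 2873/1608 = 1.7867; 1005.00 × 1.7867 ≈ 1795.62 px.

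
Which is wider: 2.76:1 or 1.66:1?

2.76 and 1.66; 2.76 > 1.66.

2.76:1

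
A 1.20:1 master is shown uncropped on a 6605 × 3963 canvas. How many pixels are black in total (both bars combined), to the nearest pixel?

7329172 pixels

1.20:1 is narrower than 5:3, so it spans the full height.
That makes the image 4755.6000 px wide (3963 × 1.200).
Black = 6605 − 4755.6000 = 1849.4000 px.
That's 1849.4000 × 3963 ≈ 7329172 black pixels.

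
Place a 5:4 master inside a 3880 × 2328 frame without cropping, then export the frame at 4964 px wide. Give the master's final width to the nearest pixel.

At 3880×2328 the master is height-limited, so width = 2328 × 5/4 ≈ 2910.00 px.
The frame scales by 4964/3880 = 1.2794; 2910.00 × 1.2794 ≈ 3723.00 px.

3723 px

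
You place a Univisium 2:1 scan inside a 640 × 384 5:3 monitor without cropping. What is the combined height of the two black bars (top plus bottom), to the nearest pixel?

64 px

Since 2.000 > 1.667, the scan is width-limited.
The scan is 640 × 1/2 ≈ 320.00 px tall.
384 − 320.00 = 64.00 px of bars.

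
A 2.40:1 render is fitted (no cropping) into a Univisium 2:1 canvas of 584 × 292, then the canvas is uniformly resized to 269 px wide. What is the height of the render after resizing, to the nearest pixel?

112 px

Fitted into 584×292, the render spans the width; its height is 584 / 2.400 ≈ 243.33 px.
Resizing to 269 px wide multiplies everything by 0.4606: 243.33 → 112.08 px.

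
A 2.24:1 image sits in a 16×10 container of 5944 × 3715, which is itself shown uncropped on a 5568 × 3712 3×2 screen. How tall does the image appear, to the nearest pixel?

2486 px

2.24:1 in 5944×3715: fills the width, so the image is 5944.00 × 2653.57.
The 16×10 canvas is width-limited in 5568×3712, giving 5568.00 × 3480.00; scale factor 0.9367.
So the image's height is 2653.57 × 0.9367 ≈ 2485.71.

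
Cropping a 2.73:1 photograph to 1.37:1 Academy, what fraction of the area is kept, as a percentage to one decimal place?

Going from 2.73:1 to 1.37:1 Academy means cutting width while keeping height.
(1.370)/(2.730) ≈ 0.502 of the area survives.

50.2%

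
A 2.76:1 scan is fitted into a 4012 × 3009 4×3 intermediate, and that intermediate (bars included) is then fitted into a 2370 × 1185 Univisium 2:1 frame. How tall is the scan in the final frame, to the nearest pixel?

572 px

First fit — 2.76:1 into 4012×3009 spans the width: 4012.00 × 1453.62.
Second fit — the 4×3 canvas into 2370×1185 spans the height: 1580.00 × 1185.00 (×0.3938 from 4012×3009).
Applying the same ×0.3938: 1453.62 → 572.46.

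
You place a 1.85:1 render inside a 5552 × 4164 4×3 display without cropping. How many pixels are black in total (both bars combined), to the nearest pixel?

6456526 pixels

1.85:1 (1.850) > 4×3 (1.333), so the render fills the width.
Content height = 5552 / 1.850 ≈ 3001.0811 px.
Black = 4164 − 3001.0811 = 1162.9189 px.
Across the 5552-px span: 1162.9189 × 5552 ≈ 6456526 px.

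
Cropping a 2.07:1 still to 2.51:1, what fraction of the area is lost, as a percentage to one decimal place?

Going from 2.07:1 to 2.51:1 means cutting height while keeping width.
Area ratio = (2.070)/(2.510) = 82.47%; the remaining 17.53% is cropped out.

17.5%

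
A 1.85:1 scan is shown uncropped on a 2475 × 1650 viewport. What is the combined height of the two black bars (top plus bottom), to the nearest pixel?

1.85:1 is wider than 3:2, so it spans the full width.
Content height = 2475 / 1.850 ≈ 1337.84 px.
1650 − 1337.84 = 312.16 px of bars.

312 px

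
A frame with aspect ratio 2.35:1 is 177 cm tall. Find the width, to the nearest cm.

177 × 2.350 = 415.95.

416 cm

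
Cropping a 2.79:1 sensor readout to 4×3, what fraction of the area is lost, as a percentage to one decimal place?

52.2%

The height stays; only width is cut (since 4×3 is narrower than 2.79:1).
Fraction kept = (1.333)/(2.790) ≈ 47.79%, so 52.21% is lost.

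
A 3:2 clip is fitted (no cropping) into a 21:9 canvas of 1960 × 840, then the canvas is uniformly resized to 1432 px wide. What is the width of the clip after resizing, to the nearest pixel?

921 px

Fitted into 1960×840, the clip spans the height; its width is 840 × 3/2 ≈ 1260.00 px.
Resizing to 1432 px wide multiplies everything by 0.7306: 1260.00 → 920.57 px.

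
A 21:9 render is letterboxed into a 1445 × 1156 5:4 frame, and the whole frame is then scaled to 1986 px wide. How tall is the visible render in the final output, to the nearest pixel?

851 px

Fitted into 1445×1156, the render spans the width; its height is 1445 × 9/21 ≈ 619.29 px.
Scaling 1445 → 1986 is ×1.3744, so the height becomes 619.29 × 1.3744 ≈ 851.14 px.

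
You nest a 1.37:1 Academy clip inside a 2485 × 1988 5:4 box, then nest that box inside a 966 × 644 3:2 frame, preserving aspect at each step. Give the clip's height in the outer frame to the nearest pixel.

588 px

1.37:1 Academy in 2485×1988: fills the width, so the clip is 2485.00 × 1813.87.
Second fit — the 5:4 canvas into 966×644 spans the height: 805.00 × 644.00 (×0.3239 from 2485×1988).
So the clip's height is 1813.87 × 0.3239 ≈ 587.59.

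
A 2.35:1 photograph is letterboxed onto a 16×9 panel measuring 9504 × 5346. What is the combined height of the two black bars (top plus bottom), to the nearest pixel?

Since 2.350 > 1.778, the photograph is width-limited.
That makes the image 4044.26 px tall (9504 / 2.350).
Leftover height: 5346 − 4044.26 = 1301.74 px.

1302 px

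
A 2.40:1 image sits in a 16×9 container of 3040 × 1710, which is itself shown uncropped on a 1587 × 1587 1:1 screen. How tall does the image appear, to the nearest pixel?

Inside the 3040×1710 canvas the image is width-limited at 3040.00 × 1266.67.
The 16×9 canvas is width-limited in 1587×1587, giving 1587.00 × 892.69; scale factor 0.5220.
So the image's height is 1266.67 × 0.5220 ≈ 661.25.

661 px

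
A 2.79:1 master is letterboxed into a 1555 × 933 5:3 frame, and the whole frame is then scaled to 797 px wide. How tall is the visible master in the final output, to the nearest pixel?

286 px

At 1555×933 the master is width-limited, so height = 1555 / 2.790 ≈ 557.35 px.
The frame scales by 797/1555 = 0.5125; 557.35 × 0.5125 ≈ 285.66 px.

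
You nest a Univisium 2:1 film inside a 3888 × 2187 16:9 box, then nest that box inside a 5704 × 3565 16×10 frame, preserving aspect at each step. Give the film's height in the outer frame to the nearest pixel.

2852 px

Univisium 2:1 in 3888×2187: fills the width, so the film is 3888.00 × 1944.00.
The 16:9 canvas is width-limited in 5704×3565, giving 5704.00 × 3208.50; scale factor 1.4671.
Applying the same ×1.4671: 1944.00 → 2852.00.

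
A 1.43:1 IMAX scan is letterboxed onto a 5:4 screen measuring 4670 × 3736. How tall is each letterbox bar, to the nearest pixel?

235 px

Since 1.430 > 1.250, the scan is width-limited.
Content height = 4670 / 1.430 ≈ 3265.73 px.
Leftover height: 3736 − 3265.73 = 470.27 px → 235.13 each side.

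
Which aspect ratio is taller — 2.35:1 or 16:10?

2.35 and 16:10 = 1.6; 2.35 > 1.6. The smaller width-to-height ratio is the taller frame.

16:10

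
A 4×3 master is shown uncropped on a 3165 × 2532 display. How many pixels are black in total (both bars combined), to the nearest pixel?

Since 1.333 > 1.250, the master is width-limited.
That makes the image 2373.7500 px tall (3165 × 3/4).
Black = 2532 − 2373.7500 = 158.2500 px.
Bar area = 158.2500 × 3165 ≈ 500861 px.

500861 pixels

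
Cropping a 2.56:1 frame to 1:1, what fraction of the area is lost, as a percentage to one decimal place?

1:1 is narrower than 2.56:1, so the crop keeps the full height and trims the width.
(1.000)/(2.560) ≈ 0.391 of the area survives, leaving 60.94% discarded.

60.9%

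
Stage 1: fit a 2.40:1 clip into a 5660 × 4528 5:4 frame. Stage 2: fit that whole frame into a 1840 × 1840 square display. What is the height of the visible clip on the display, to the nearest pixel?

First fit — 2.40:1 into 5660×4528 spans the width: 5660.00 × 2358.33.
Second fit — the 5:4 canvas into 1840×1840 spans the width: 1840.00 × 1472.00 (×0.3251 from 5660×4528).
Applying the same ×0.3251: 2358.33 → 766.67.

767 px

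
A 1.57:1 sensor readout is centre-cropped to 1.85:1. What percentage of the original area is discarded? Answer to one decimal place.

Going from 1.57:1 to 1.85:1 means cutting height while keeping width.
Fraction kept = (1.570)/(1.850) ≈ 84.86%, so 15.14% is lost.

15.1%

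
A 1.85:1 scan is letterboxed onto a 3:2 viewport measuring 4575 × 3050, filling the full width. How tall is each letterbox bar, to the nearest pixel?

289 px

That makes the image 2472.97 px tall (4575 / 1.850).
3050 − 2472.97 = 577.03 px of bars (288.51 each).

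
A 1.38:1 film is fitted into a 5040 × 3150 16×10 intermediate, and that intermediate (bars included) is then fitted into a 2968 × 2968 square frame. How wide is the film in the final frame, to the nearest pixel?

1.38:1 in 5040×3150: fills the height, so the film is 4347.00 × 3150.00.
Second fit — the 16×10 canvas into 2968×2968 spans the width: 2968.00 × 1855.00 (×0.5889 from 5040×3150).
So the film's width is 4347.00 × 0.5889 ≈ 2559.90.

2560 px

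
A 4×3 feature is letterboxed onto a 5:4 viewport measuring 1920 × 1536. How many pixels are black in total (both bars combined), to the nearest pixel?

184320 pixels

Since 1.333 > 1.250, the feature is width-limited.
The feature is 1920 × 3/4 ≈ 1440.0000 px tall.
Leftover height: 1536 − 1440.0000 = 96.0000 px.
That's 96.0000 × 1920 ≈ 184320 black pixels.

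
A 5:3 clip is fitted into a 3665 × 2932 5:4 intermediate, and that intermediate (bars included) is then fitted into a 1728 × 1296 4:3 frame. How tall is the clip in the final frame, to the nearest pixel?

Inside the 3665×2932 canvas the clip is width-limited at 3665.00 × 2199.00.
The 5:4 canvas is height-limited in 1728×1296, giving 1620.00 × 1296.00; scale factor 0.4420.
Applying the same ×0.4420: 2199.00 → 972.00.

972 px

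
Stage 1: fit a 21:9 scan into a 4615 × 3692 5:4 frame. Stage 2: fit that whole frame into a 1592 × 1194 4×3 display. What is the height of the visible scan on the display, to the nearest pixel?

640 px

Inside the 4615×3692 canvas the scan is width-limited at 4615.00 × 1977.86.
The 5:4 canvas is height-limited in 1592×1194, giving 1492.50 × 1194.00; scale factor 0.3234.
The scan scales with it: height 1977.86 × 0.3234 ≈ 639.64.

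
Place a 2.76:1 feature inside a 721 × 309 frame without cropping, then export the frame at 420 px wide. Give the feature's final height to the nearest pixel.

152 px

At 721×309 the feature is width-limited, so height = 721 / 2.760 ≈ 261.23 px.
Resizing to 420 px wide multiplies everything by 0.5825: 261.23 → 152.17 px.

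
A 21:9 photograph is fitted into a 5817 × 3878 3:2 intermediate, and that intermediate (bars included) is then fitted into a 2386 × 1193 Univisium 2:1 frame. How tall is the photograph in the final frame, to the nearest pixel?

767 px

Inside the 5817×3878 canvas the photograph is width-limited at 5817.00 × 2493.00.
3:2 in 2386×1193: fills the height, so the intermediate becomes 1789.50 × 1193.00 — a scale of ×0.3076.
The photograph scales with it: height 2493.00 × 0.3076 ≈ 766.93.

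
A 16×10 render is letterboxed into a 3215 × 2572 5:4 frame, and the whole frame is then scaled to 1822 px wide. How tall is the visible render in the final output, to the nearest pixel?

Fitted into 3215×2572, the render spans the width; its height is 3215 × 10/16 ≈ 2009.38 px.
Resizing to 1822 px wide multiplies everything by 0.5667: 2009.38 → 1138.75 px.

1139 px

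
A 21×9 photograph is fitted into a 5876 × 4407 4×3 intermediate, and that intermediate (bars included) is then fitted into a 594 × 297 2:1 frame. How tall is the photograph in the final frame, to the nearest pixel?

170 px

Inside the 5876×4407 canvas the photograph is width-limited at 5876.00 × 2518.29.
The 4×3 canvas is height-limited in 594×297, giving 396.00 × 297.00; scale factor 0.0674.
So the photograph's height is 2518.29 × 0.0674 ≈ 169.71.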